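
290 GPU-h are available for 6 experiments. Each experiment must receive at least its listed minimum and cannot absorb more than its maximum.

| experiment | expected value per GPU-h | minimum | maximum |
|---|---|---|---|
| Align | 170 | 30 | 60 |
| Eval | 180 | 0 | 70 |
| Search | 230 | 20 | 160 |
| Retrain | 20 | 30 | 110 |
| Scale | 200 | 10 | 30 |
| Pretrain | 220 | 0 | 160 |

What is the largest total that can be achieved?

Meeting every minimum uses 30+0+20+30+10+0 = 90 GPU-h, leaving 200.
Highest expected value per GPU-h first: Search 230 > Pretrain 220 > Scale 200 > Eval 180 > Align 170 > Retrain 20.
Search takes 140 more to reach its cap of 160 ; 60 left.
Pretrain: +60 (room for 160) → 60. Pool exhausted.
Total = 170×30 + 230×160 + 20×30 + 200×10 + 220×60 = 57700.

57700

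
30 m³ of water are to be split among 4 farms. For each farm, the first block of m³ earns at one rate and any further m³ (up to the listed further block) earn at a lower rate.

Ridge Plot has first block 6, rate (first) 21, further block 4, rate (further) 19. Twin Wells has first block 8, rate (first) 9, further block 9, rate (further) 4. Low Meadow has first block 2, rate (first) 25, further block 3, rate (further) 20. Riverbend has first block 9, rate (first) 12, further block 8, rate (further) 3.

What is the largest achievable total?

Order all 8 blocks by rate: Low Meadow/first 25 > Ridge Plot/first 21 > Low Meadow/second 20 > Ridge Plot/second 19 > Riverbend/first 12 > Twin Wells/first 9 > Twin Wells/second 4 > Riverbend/second 3.
Low Meadow/first (25): +2 → 28 left.
Ridge Plot first at 21: fill all 6 → 22 left.
Fill Low Meadow second block (3 at 20) → 19 left.
Ridge Plot second at 19: fill all 4 → 15 left.
Riverbend/first (12): +9 → 6 left.
Twin Wells first at 9: only 6 left, fill 6.
Total = 25×2 + 21×6 + 20×3 + 19×4 + 12×9 + 9×6 = 474.

474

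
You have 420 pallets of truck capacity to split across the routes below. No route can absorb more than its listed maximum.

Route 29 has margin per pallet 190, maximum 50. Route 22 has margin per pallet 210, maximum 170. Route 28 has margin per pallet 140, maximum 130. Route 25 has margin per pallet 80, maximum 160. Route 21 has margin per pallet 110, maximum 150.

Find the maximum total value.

71100

Rank by margin per pallet: Route 22 210 > Route 29 190 > Route 28 140 > Route 21 110 > Route 25 80.
Route 22: +170 to 170 (cap) → 250 left.
Route 29 takes 50 to reach its cap of 50 → 200 left.
Route 28: +130 to 130 (cap) → 70 left.
Route 21 has room for 150 but only 70 remain, so it gets 70.
Total = 190×50 + 210×170 + 140×130 + 110×70 = 71100.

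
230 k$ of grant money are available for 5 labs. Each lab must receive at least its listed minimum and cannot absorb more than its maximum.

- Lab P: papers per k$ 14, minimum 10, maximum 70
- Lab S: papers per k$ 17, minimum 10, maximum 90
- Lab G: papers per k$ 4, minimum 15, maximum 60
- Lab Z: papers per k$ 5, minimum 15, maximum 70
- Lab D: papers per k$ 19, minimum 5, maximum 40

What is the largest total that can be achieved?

Meeting every minimum uses 10+10+15+15+5 = 55 k$, leaving 175.
Order the labs by papers per k$: Lab D 19 > Lab S 17 > Lab P 14 > Lab Z 5 > Lab G 4.
Lab D takes 35 more to reach its cap of 40 — 140 left.
Give Lab S 80 more to hit its cap of 90 — 60 left.
Lab P takes 60 more to reach its cap of 70 — 0 left.
Total = 14×70 + 17×90 + 4×15 + 5×15 + 19×40 = 3405.

3405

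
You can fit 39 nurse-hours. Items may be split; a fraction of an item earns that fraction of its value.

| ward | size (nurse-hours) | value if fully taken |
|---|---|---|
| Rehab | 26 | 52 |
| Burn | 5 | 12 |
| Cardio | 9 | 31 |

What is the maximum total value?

Best value per unit of size first: Cardio 31/9≈3.44, Burn 12/5≈2.4, Rehab 52/26≈2.
Cardio: take in full, 9 nurse-hours for value 31 → 30 left.
Burn: take in full, 5 nurse-hours for value 12 → 25 left.
Fill the last 25 nurse-hours with part of Rehab: 25/26 of it earns 50.
Total value = 93.

93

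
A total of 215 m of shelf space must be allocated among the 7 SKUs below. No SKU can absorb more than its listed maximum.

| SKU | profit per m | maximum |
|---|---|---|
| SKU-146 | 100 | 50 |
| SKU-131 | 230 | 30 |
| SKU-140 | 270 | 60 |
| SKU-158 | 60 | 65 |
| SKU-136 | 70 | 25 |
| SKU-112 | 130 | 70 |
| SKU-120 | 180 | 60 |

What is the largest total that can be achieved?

42350

Highest profit per m first: SKU-140 270 > SKU-131 230 > SKU-120 180 > SKU-112 130 > SKU-146 100 > SKU-136 70 > SKU-158 60.
Give SKU-140 60 to hit its cap of 60 → 155 left.
Give SKU-131 30 to hit its cap of 30 → 125 left.
Give SKU-120 60 to hit its cap of 60 → 65 left.
Only 65 left; SKU-112 takes them to reach 65.
Total = 230×30 + 270×60 + 130×65 + 180×60 = 42350.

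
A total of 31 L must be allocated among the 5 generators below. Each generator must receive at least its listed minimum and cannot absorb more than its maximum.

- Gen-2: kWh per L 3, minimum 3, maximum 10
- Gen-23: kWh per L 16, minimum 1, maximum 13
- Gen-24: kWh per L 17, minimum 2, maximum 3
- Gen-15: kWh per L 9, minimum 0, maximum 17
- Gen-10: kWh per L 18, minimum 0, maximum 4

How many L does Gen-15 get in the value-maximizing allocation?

Meeting every minimum uses 3+1+2+0+0 = 6 L, leaving 25.
Rank by kWh per L: Gen-10 18 > Gen-24 17 > Gen-23 16 > Gen-15 9 > Gen-2 3.
Gen-10: +4 to 4 (cap) — 21 left.
Give Gen-24 1 more to hit its cap of 3 — 20 left.
Gen-23 takes 12 more to reach its cap of 13 — 8 left.
Only 8 left; Gen-15 takes them to reach 8.

8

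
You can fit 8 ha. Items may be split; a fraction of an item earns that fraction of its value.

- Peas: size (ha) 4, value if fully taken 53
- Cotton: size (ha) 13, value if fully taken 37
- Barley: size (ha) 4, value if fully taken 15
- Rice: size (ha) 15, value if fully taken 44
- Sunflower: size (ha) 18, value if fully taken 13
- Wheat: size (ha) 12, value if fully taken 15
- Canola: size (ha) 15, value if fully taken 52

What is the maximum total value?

68

Best value per unit of size first: Peas 53/4≈13.2, Barley 15/4≈3.75, Canola 52/15≈3.47, Rice 44/15≈2.93, Cotton 37/13≈2.85, Wheat 15/12≈1.25, Sunflower 13/18≈0.722.
Take all of Peas (4 ha, value 53) ; 4 ha left.
Take all of Barley (4 ha, value 15) ; 0 ha left.
Total value = 68.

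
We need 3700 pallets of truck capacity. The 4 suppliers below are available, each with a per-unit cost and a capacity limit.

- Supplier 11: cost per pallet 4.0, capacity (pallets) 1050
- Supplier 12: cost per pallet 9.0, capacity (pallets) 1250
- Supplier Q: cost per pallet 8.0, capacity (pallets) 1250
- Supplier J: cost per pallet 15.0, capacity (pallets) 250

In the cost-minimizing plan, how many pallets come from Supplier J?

Use suppliers in increasing cost order.
Take 1050 from Supplier 11 at 4.0 ; need 2650 more.
Supplier Q (8.0): use full 1250 ; 1400 pallets to go.
Supplier 12 at 9.0: take all 1250 pallets ; 150 still needed.
Supplier J (15.0): take the remaining 150 ; done.

150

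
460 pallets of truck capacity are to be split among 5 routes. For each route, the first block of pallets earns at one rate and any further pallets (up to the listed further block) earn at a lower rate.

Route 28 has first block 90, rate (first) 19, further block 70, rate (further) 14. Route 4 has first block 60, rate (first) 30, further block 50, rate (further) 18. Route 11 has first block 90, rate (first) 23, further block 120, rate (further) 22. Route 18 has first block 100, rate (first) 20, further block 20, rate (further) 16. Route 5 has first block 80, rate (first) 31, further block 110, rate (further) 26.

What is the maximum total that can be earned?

Treat each block as its own option and order by rate: Route 5/first 31 > Route 4/first 30 > Route 5/second 26 > Route 11/first 23 > Route 11/second 22 > Route 18/first 20 > Route 28/first 19 > Route 4/second 18 > Route 18/second 16 > Route 28/second 14.
Fill Route 5 first block (80 at 31) — 380 left.
Route 4 first at 30: fill all 60 — 320 left.
Route 5 second at 26: fill all 110 — 210 left.
Route 11 first at 23: fill all 90 — 120 left.
Route 11/second (22): +120 — 0 left.
Total = 31×80 + 30×60 + 26×110 + 23×90 + 22×120 = 11850.

11850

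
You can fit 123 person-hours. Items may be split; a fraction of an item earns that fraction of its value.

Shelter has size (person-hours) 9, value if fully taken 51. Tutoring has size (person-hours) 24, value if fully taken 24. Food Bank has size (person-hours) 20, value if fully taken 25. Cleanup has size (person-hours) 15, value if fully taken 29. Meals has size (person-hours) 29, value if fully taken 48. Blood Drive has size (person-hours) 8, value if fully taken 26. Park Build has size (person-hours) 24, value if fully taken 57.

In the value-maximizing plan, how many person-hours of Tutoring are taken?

Rank by value-to-size ratio: Shelter 51/9≈5.67, Blood Drive 26/8≈3.25, Park Build 57/24≈2.38, Cleanup 29/15≈1.93, Meals 48/29≈1.66, Food Bank 25/20≈1.25, Tutoring 24/24≈1.
Shelter: take in full, 9 person-hours for value 51 → 114 left.
All 8 person-hours of Blood Drive fit (value 26) → 106 remain.
Take all of Park Build (24 person-hours, value 57) → 82 person-hours left.
Cleanup: take in full, 15 person-hours for value 29 → 67 left.
Take all of Meals (29 person-hours, value 48) → 38 person-hours left.
All 20 person-hours of Food Bank fit (value 25) → 18 remain.
Only 18 person-hours remain; take 18/24 of Tutoring for value 24×18/24 = 18.

18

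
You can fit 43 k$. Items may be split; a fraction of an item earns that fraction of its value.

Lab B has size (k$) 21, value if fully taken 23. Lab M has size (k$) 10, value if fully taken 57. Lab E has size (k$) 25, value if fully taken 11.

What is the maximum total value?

Rank by value-to-size ratio: Lab M 57/10≈5.7, Lab B 23/21≈1.1, Lab E 11/25≈0.44.
Take all of Lab M (10 k$, value 57) → 33 k$ left.
Take all of Lab B (21 k$, value 23) → 12 k$ left.
Only 12 k$ remain; take 12/25 of Lab E for value 11×12/25 = 5.28.
Total value = 85.28.

85.28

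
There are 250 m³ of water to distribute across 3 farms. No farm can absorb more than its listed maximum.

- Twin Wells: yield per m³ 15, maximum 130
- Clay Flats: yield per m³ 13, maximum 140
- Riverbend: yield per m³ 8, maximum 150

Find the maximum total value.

Rank by yield per m³: Twin Wells 15 > Clay Flats 13 > Riverbend 8.
Give Twin Wells 130 to hit its cap of 130 — 120 left.
Clay Flats has room for 140 but only 120 remain, so it gets 120.
Total = 15×130 + 13×120 = 3510.

3510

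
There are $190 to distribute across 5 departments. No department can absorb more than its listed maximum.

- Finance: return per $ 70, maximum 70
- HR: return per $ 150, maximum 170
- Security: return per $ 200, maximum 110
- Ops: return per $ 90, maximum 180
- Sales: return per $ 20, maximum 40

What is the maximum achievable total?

34000

Order the departments by return per $: Security 200 > HR 150 > Ops 90 > Finance 70 > Sales 20.
Security: +110 to 110 (cap) ; 80 left.
Only 80 left; HR takes them to reach 80.
Total = 150×80 + 200×110 = 34000.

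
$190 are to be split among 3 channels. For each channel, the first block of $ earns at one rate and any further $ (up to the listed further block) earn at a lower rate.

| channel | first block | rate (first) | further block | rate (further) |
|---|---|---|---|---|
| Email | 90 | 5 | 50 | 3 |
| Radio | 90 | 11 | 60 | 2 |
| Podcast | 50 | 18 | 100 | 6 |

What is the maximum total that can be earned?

Rank every tier by rate: Podcast/first 18 > Radio/first 11 > Podcast/second 6 > Email/first 5 > Email/second 3 > Radio/second 2.
Fill Podcast first block (50 at 18) — 140 left.
Fill Radio first block (90 at 11) — 50 left.
Podcast second at 6: only 50 left, fill 50.
Total = 18×50 + 11×90 + 6×50 = 2190.

2190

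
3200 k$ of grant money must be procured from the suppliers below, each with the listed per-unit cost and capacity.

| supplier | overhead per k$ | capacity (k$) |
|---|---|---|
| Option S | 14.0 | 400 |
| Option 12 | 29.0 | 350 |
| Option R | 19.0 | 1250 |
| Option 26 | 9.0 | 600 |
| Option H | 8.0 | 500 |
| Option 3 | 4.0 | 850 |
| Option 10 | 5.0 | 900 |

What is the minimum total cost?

22200

Use suppliers in increasing cost order.
Option 3 at 4.0: take all 850 k$ ; 2350 still needed.
Take 900 from Option 10 at 5.0 ; need 1450 more.
Option H (8.0): use full 500 ; 950 k$ to go.
Take 600 from Option 26 at 9.0 ; need 350 more.
Take 350 from Option S at 14.0 to finish.
Option R, Option 12: unused.
Cost = 850×4.0 + 900×5.0 + 500×8.0 + 600×9.0 + 350×14.0 = 22200.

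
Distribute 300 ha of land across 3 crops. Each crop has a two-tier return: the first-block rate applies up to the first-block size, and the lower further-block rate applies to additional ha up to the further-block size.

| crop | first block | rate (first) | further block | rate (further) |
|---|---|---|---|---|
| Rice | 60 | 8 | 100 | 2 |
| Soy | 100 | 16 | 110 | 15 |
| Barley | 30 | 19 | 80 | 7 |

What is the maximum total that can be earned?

4300

Rank every tier by rate: Barley/first 19 > Soy/first 16 > Soy/second 15 > Rice/first 8 > Barley/second 7 > Rice/second 2.
Barley first at 19: fill all 30 → 270 left.
Fill Soy first block (100 at 16) → 170 left.
Soy second at 15: fill all 110 → 60 left.
Rice first at 8: fill all 60 → 0 left.
Total = 19×30 + 16×100 + 15×110 + 8×60 = 4300.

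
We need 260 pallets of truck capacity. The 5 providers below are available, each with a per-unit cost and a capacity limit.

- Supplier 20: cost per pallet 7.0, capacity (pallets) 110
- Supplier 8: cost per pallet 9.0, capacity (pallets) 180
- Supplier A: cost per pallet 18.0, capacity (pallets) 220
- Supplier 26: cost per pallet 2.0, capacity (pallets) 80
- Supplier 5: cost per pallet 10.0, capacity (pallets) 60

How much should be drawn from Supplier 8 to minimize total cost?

70

Fill from the cheapest provider first.
Take 80 from Supplier 26 at 2.0 ; need 180 more.
Supplier 20 at 7.0: take all 110 pallets ; 70 still needed.
Take 70 from Supplier 8 at 9.0 to finish.
Supplier 5, Supplier A: unused.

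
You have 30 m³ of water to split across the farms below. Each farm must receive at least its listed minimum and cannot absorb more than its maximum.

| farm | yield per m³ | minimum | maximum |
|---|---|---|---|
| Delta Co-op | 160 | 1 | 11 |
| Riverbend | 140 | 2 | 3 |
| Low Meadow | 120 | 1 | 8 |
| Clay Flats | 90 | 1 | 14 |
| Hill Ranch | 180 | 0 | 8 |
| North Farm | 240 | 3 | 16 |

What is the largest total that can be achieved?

Meeting every minimum uses 1+2+1+1+0+3 = 8 m³, leaving 22.
Highest yield per m³ first: North Farm 240 > Hill Ranch 180 > Delta Co-op 160 > Riverbend 140 > Low Meadow 120 > Clay Flats 90.
Give North Farm 13 more to hit its cap of 16 ; 9 left.
Hill Ranch: +8 to 8 (cap) ; 1 left.
Delta Co-op: +1 (room for 10) → 2. Pool exhausted.
Total = 160×2 + 140×2 + 120×1 + 90×1 + 180×8 + 240×16 = 6090.

6090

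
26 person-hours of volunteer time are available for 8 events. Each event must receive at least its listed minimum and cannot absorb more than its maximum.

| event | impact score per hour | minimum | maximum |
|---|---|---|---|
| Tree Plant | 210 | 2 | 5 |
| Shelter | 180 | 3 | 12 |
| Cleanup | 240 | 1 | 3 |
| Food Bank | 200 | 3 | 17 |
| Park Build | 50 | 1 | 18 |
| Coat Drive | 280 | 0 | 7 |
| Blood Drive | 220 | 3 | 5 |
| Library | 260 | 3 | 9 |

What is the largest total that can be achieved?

6030

Meeting every minimum uses 2+3+1+3+1+0+3+3 = 16 person-hours, leaving 10.
Order the events by impact score per hour: Coat Drive 280 > Library 260 > Cleanup 240 > Blood Drive 220 > Tree Plant 210 > Food Bank 200 > Shelter 180 > Park Build 50.
Give Coat Drive 7 more to hit its cap of 7 ; 3 left.
Only 3 left; Library takes them to reach 6.
Total = 210×2 + 180×3 + 240×1 + 200×3 + 50×1 + 280×7 + 220×3 + 260×6 = 6030.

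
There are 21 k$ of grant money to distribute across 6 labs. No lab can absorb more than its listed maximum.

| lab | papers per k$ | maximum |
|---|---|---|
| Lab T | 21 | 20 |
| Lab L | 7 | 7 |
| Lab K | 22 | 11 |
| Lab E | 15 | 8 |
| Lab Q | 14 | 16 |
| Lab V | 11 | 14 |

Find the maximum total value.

Rank by papers per k$: Lab K 22 > Lab T 21 > Lab E 15 > Lab Q 14 > Lab V 11 > Lab L 7.
Lab K takes 11 to reach its cap of 11 ; 10 left.
Only 10 left; Lab T takes them to reach 10.
Total = 21×10 + 22×11 = 452.

452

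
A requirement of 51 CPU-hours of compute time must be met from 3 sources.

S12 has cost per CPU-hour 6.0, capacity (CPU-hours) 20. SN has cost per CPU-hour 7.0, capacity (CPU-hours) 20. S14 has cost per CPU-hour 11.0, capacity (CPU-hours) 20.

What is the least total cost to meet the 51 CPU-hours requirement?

Cheapest first:
S12 at 6.0: take all 20 CPU-hours — 31 still needed.
SN (7.0): use full 20 — 11 CPU-hours to go.
S14 at 11.0: take 11 of its 20 — requirement met.
Cost = 20×6.0 + 20×7.0 + 11×11.0 = 381.

381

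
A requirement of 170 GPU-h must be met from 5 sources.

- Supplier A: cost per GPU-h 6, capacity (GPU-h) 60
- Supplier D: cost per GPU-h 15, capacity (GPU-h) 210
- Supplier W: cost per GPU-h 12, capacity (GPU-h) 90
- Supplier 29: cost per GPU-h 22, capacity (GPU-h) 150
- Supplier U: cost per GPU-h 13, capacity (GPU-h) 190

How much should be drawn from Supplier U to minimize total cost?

20

Cheapest first:
Supplier A at 6: take all 60 GPU-h → 110 still needed.
Supplier W at 12: take all 90 GPU-h → 20 still needed.
Take 20 from Supplier U at 13 to finish.
Supplier D, Supplier 29: unused.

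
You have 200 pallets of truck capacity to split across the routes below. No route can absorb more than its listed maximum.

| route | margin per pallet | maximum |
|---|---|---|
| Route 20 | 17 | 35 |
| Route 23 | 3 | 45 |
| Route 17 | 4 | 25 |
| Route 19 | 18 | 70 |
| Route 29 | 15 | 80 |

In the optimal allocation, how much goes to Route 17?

15

Order the routes by margin per pallet: Route 19 18 > Route 20 17 > Route 29 15 > Route 17 4 > Route 23 3.
Give Route 19 70 to hit its cap of 70 → 130 left.
Give Route 20 35 to hit its cap of 35 → 95 left.
Route 29 takes 80 to reach its cap of 80 → 15 left.
Only 15 left; Route 17 takes them to reach 15.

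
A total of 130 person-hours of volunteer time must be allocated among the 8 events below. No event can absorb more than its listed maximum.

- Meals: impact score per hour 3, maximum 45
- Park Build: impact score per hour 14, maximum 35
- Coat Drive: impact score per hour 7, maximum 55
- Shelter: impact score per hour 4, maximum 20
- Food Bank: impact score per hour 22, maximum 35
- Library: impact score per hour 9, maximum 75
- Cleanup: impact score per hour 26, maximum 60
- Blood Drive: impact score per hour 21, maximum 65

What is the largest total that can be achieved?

3065

Rank by impact score per hour: Cleanup 26 > Food Bank 22 > Blood Drive 21 > Park Build 14 > Library 9 > Coat Drive 7 > Shelter 4 > Meals 3.
Cleanup: +60 to 60 (cap) → 70 left.
Food Bank: +35 to 35 (cap) → 35 left.
Blood Drive: +35 (room for 65) → 35. Pool exhausted.
Total = 22×35 + 26×60 + 21×35 = 3065.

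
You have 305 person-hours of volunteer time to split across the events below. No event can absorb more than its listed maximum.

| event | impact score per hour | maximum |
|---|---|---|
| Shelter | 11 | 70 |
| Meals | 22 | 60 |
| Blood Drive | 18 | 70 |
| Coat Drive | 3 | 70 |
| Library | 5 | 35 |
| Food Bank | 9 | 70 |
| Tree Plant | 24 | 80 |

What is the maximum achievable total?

5495

Rank by impact score per hour: Tree Plant 24 > Meals 22 > Blood Drive 18 > Shelter 11 > Food Bank 9 > Library 5 > Coat Drive 3.
Give Tree Plant 80 to hit its cap of 80 ; 225 left.
Give Meals 60 to hit its cap of 60 ; 165 left.
Blood Drive takes 70 to reach its cap of 70 ; 95 left.
Give Shelter 70 to hit its cap of 70 ; 25 left.
Food Bank has room for 70 but only 25 remain, so it gets 25.
Total = 11×70 + 22×60 + 18×70 + 9×25 + 24×80 = 5495.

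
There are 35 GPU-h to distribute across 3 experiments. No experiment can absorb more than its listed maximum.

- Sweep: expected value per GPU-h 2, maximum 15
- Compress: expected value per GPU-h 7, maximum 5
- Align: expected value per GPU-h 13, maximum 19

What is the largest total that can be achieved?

Rank by expected value per GPU-h: Align 13 > Compress 7 > Sweep 2.
Align takes 19 to reach its cap of 19 ; 16 left.
Give Compress 5 to hit its cap of 5 ; 11 left.
Sweep: +11 (room for 15) → 11. Pool exhausted.
Total = 2×11 + 7×5 + 13×19 = 304.

304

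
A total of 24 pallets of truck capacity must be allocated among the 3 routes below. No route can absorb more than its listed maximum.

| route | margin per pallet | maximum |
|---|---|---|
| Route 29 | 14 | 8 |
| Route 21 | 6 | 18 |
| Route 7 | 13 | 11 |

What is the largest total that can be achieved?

285

Order the routes by margin per pallet: Route 29 14 > Route 7 13 > Route 21 6.
Route 29 takes 8 to reach its cap of 8 — 16 left.
Give Route 7 11 to hit its cap of 11 — 5 left.
Only 5 left; Route 21 takes them to reach 5.
Total = 14×8 + 6×5 + 13×11 = 285.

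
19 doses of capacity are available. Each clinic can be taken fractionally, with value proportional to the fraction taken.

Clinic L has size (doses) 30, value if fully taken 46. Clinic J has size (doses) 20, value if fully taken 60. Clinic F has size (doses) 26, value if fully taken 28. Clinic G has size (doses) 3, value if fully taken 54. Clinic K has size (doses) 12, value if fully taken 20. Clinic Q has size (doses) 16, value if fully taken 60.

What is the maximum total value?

114

Sort by value density: Clinic G 54/3≈18, Clinic Q 60/16≈3.75, Clinic J 60/20≈3, Clinic K 20/12≈1.67, Clinic L 46/30≈1.53, Clinic F 28/26≈1.08.
Clinic G: take in full, 3 doses for value 54 — 16 left.
All 16 doses of Clinic Q fit (value 60) — 0 remain.
Total value = 114.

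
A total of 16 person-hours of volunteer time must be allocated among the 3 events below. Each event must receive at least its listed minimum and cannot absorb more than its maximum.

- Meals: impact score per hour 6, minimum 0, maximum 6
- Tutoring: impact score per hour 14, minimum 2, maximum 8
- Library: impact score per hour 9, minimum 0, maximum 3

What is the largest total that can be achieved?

169

Meeting every minimum uses 0+2+0 = 2 person-hours, leaving 14.
Order the events by impact score per hour: Tutoring 14 > Library 9 > Meals 6.
Tutoring: +6 to 8 (cap) → 8 left.
Give Library 3 more to hit its cap of 3 → 5 left.
Only 5 left; Meals takes them to reach 5.
Total = 6×5 + 14×8 + 9×3 = 169.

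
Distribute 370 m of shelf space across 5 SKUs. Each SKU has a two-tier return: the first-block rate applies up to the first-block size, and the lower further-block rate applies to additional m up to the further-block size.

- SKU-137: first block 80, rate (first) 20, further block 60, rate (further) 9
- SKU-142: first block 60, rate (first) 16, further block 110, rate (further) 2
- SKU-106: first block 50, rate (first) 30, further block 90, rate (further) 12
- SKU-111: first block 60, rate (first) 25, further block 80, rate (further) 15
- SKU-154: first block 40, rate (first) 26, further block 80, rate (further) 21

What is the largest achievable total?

Order all 10 blocks by rate: SKU-106/T1 30 > SKU-154/T1 26 > SKU-111/T1 25 > SKU-154/T2 21 > SKU-137/T1 20 > SKU-142/T1 16 > SKU-111/T2 15 > SKU-106/T2 12 > SKU-137/T2 9 > SKU-142/T2 2.
SKU-106 T1 at 30: fill all 50 → 320 left.
Fill SKU-154 T1 block (40 at 26) → 280 left.
SKU-111 T1 at 25: fill all 60 → 220 left.
SKU-154 T2 at 21: fill all 80 → 140 left.
SKU-137 T1 at 20: fill all 80 → 60 left.
SKU-142/T1 (16): +60 → 0 left.
Total = 30×50 + 26×40 + 25×60 + 21×80 + 20×80 + 16×60 = 8280.

8280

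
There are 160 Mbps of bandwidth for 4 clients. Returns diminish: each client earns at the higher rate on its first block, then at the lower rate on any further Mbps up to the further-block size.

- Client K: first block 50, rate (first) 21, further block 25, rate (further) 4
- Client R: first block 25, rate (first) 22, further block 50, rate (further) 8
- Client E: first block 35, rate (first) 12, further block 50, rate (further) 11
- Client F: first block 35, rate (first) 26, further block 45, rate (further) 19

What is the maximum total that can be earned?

Rank every tier by rate: Client F/tier1 26 > Client R/tier1 22 > Client K/tier1 21 > Client F/tier2 19 > Client E/tier1 12 > Client E/tier2 11 > Client R/tier2 8 > Client K/tier2 4.
Client F tier1 at 26: fill all 35 → 125 left.
Client R tier1 at 22: fill all 25 → 100 left.
Client K tier1 at 21: fill all 50 → 50 left.
Client F/tier2 (19): +45 → 5 left.
Client E/tier1: +5 of 35 at 12; pool empty.
Total = 26×35 + 22×25 + 21×50 + 19×45 + 12×5 = 3425.

3425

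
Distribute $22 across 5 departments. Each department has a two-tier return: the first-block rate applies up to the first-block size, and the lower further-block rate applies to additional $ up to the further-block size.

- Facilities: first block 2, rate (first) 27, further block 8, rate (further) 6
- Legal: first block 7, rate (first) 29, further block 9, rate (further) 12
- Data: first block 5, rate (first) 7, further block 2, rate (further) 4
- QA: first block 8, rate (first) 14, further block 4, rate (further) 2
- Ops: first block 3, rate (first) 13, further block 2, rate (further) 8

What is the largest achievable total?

Treat each block as its own option and order by rate: Legal/first 29 > Facilities/first 27 > QA/first 14 > Ops/first 13 > Legal/second 12 > Ops/second 8 > Data/first 7 > Facilities/second 6 > Data/second 4 > QA/second 2.
Legal/first (29): +7 ; 15 left.
Facilities/first (27): +2 ; 13 left.
QA first at 14: fill all 8 ; 5 left.
Ops first at 13: fill all 3 ; 2 left.
Legal/second: +2 of 9 at 12; pool empty.
Total = 29×7 + 27×2 + 14×8 + 13×3 + 12×2 = 432.

432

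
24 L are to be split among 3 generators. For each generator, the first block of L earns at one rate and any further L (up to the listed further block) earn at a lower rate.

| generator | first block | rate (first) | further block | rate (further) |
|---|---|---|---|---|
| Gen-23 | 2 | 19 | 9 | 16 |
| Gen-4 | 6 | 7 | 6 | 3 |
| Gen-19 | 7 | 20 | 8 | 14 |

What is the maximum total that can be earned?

406

Order all 6 blocks by rate: Gen-19/tier1 20 > Gen-23/tier1 19 > Gen-23/tier2 16 > Gen-19/tier2 14 > Gen-4/tier1 7 > Gen-4/tier2 3.
Gen-19/tier1 (20): +7 → 17 left.
Fill Gen-23 tier1 block (2 at 19) → 15 left.
Gen-23 tier2 at 16: fill all 9 → 6 left.
6 remain; put them into Gen-19 tier2 at 14.
Total = 20×7 + 19×2 + 16×9 + 14×6 = 406.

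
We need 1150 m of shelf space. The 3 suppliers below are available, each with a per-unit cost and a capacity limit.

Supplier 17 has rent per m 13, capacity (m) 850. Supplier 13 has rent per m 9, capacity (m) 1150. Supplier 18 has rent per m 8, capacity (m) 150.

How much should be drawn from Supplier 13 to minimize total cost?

Fill from the cheapest supplier first.
Take 150 from Supplier 18 at 8 ; need 1000 more.
Supplier 13 (9): take the remaining 1000 ; done.
Supplier 17: unused.

1000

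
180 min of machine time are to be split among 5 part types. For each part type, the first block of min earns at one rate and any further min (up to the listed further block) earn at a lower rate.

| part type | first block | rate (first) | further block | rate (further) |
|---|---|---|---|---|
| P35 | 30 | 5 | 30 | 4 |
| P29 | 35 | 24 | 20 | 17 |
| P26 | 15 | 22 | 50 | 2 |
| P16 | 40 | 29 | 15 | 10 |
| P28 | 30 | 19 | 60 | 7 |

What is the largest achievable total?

3565

Treat each block as its own option and order by rate: P16/first 29 > P29/first 24 > P26/first 22 > P28/first 19 > P29/second 17 > P16/second 10 > P28/second 7 > P35/first 5 > P35/second 4 > P26/second 2.
P16/first (29): +40 ; 140 left.
Fill P29 first block (35 at 24) ; 105 left.
P26/first (22): +15 ; 90 left.
P28 first at 19: fill all 30 ; 60 left.
Fill P29 second block (20 at 17) ; 40 left.
Fill P16 second block (15 at 10) ; 25 left.
P28/second: +25 of 60 at 7; pool empty.
Total = 29×40 + 24×35 + 22×15 + 19×30 + 17×20 + 10×15 + 7×25 = 3565.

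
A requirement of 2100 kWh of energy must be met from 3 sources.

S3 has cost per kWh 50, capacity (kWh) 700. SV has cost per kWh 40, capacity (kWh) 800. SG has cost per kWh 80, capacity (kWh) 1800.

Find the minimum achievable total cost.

Fill from the cheapest source first.
SV (40): use full 800 → 1300 kWh to go.
S3 (50): use full 700 → 600 kWh to go.
Take 600 from SG at 80 to finish.
Cost = 800×40 + 700×50 + 600×80 = 115000.

115000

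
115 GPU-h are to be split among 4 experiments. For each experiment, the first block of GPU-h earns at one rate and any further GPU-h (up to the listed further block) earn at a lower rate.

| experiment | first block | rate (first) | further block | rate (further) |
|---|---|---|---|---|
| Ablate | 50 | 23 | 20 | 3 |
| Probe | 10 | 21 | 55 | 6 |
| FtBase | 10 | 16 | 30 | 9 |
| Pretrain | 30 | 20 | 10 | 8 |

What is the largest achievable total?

Treat each block as its own option and order by rate: Ablate/first 23 > Probe/first 21 > Pretrain/first 20 > FtBase/first 16 > FtBase/second 9 > Pretrain/second 8 > Probe/second 6 > Ablate/second 3.
Ablate/first (23): +50 ; 65 left.
Probe/first (21): +10 ; 55 left.
Pretrain/first (20): +30 ; 25 left.
FtBase first at 16: fill all 10 ; 15 left.
15 remain; put them into FtBase second at 9.
Total = 23×50 + 21×10 + 20×30 + 16×10 + 9×15 = 2255.

2255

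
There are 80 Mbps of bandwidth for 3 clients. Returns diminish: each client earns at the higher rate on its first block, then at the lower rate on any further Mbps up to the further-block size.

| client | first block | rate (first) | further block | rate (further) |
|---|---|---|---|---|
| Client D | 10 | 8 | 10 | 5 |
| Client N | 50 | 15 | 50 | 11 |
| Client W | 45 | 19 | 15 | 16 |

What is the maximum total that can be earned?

1395

Treat each block as its own option and order by rate: Client W/tier1 19 > Client W/tier2 16 > Client N/tier1 15 > Client N/tier2 11 > Client D/tier1 8 > Client D/tier2 5.
Fill Client W tier1 block (45 at 19) ; 35 left.
Client W tier2 at 16: fill all 15 ; 20 left.
Client N/tier1: +20 of 50 at 15; pool empty.
Total = 19×45 + 16×15 + 15×20 = 1395.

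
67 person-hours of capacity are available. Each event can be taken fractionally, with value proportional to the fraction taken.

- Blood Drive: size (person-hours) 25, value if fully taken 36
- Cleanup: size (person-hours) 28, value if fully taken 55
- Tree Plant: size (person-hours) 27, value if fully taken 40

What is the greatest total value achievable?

Sort by value density: Cleanup 55/28≈1.96, Tree Plant 40/27≈1.48, Blood Drive 36/25≈1.44.
Cleanup: take in full, 28 person-hours for value 55 — 39 left.
All 27 person-hours of Tree Plant fit (value 40) — 12 remain.
12 person-hours left: a 12/25 share of Blood Drive gives 36×12/25 = 17.28.
Total value = 112.28.

112.28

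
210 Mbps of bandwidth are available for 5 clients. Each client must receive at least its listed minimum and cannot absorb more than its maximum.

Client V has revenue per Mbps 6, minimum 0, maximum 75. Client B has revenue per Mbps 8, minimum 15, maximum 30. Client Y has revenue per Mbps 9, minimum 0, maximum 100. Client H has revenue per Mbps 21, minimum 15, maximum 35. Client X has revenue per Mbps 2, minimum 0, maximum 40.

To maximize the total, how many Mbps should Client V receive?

Meeting every minimum uses 0+15+0+15+0 = 30 Mbps, leaving 180.
Highest revenue per Mbps first: Client H 21 > Client Y 9 > Client B 8 > Client V 6 > Client X 2.
Give Client H 20 more to hit its cap of 35 — 160 left.
Client Y takes 100 more to reach its cap of 100 — 60 left.
Client B takes 15 more to reach its cap of 30 — 45 left.
Client V has room for 75 more but only 45 remain, so it gets 45.

45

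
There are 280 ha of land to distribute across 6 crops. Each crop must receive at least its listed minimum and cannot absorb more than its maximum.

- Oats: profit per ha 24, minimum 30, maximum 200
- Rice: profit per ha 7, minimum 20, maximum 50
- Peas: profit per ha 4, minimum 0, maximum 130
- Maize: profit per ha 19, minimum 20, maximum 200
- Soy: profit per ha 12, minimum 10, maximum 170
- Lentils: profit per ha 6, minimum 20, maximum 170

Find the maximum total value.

Meeting every minimum uses 30+20+0+20+10+20 = 100 ha, leaving 180.
Highest profit per ha first: Oats 24 > Maize 19 > Soy 12 > Rice 7 > Lentils 6 > Peas 4.
Oats: +170 to 200 (cap) ; 10 left.
Maize has room for 180 more but only 10 remain, so it gets 30.
Total = 24×200 + 7×20 + 19×30 + 12×10 + 6×20 = 5750.

5750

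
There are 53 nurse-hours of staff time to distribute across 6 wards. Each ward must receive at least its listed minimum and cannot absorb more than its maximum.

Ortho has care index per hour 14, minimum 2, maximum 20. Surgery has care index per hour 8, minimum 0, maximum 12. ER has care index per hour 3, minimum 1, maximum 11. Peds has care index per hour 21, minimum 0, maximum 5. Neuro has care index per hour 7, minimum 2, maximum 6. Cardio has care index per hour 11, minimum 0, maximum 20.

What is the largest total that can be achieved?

Meeting every minimum uses 2+0+1+0+2+0 = 5 nurse-hours, leaving 48.
Rank by care index per hour: Peds 21 > Ortho 14 > Cardio 11 > Surgery 8 > Neuro 7 > ER 3.
Peds: +5 to 5 (cap) → 43 left.
Give Ortho 18 more to hit its cap of 20 → 25 left.
Cardio takes 20 more to reach its cap of 20 → 5 left.
Surgery: +5 (room for 12) → 5. Pool exhausted.
Total = 14×20 + 8×5 + 3×1 + 21×5 + 7×2 + 11×20 = 662.

662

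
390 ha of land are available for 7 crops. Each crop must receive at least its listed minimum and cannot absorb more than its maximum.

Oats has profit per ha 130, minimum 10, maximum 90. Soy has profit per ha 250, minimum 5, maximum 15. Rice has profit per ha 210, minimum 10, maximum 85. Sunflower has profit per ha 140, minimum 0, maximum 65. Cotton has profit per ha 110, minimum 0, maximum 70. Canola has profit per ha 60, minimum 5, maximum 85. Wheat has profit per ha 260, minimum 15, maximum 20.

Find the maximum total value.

Meeting every minimum uses 10+5+10+0+0+5+15 = 45 ha, leaving 345.
Rank by profit per ha: Wheat 260 > Soy 250 > Rice 210 > Sunflower 140 > Oats 130 > Cotton 110 > Canola 60.
Give Wheat 5 more to hit its cap of 20 → 340 left.
Soy takes 10 more to reach its cap of 15 → 330 left.
Give Rice 75 more to hit its cap of 85 → 255 left.
Sunflower: +65 to 65 (cap) → 190 left.
Oats takes 80 more to reach its cap of 90 → 110 left.
Cotton: +70 to 70 (cap) → 40 left.
Canola: +40 (room for 80) → 45. Pool exhausted.
Total = 130×90 + 250×15 + 210×85 + 140×65 + 110×70 + 60×45 + 260×20 = 58000.

58000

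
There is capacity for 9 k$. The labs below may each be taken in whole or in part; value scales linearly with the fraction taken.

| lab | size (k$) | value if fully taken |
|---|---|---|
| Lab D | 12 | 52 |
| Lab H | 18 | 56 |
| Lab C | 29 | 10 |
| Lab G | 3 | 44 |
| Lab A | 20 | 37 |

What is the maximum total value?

Sort by value density: Lab G 44/3≈14.7, Lab D 52/12≈4.33, Lab H 56/18≈3.11, Lab A 37/20≈1.85, Lab C 10/29≈0.345.
Lab G: take in full, 3 k$ for value 44 — 6 left.
Only 6 k$ remain; take 6/12 of Lab D for value 52×6/12 = 26.
Total value = 70.

70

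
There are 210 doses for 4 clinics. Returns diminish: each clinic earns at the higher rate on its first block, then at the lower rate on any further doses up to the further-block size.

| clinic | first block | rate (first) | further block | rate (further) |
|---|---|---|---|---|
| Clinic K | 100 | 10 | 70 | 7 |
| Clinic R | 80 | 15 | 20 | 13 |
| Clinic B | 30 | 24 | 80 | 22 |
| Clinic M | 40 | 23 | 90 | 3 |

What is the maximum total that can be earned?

Treat each block as its own option and order by rate: Clinic B/T1 24 > Clinic M/T1 23 > Clinic B/T2 22 > Clinic R/T1 15 > Clinic R/T2 13 > Clinic K/T1 10 > Clinic K/T2 7 > Clinic M/T2 3.
Fill Clinic B T1 block (30 at 24) ; 180 left.
Clinic M/T1 (23): +40 ; 140 left.
Clinic B/T2 (22): +80 ; 60 left.
Clinic R/T1: +60 of 80 at 15; pool empty.
Total = 24×30 + 23×40 + 22×80 + 15×60 = 4300.

4300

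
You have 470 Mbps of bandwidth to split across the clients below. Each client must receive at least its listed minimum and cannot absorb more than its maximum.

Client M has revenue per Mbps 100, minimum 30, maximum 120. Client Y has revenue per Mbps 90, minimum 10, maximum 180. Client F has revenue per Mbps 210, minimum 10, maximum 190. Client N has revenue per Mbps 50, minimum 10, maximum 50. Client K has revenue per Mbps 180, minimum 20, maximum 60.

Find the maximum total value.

Meeting every minimum uses 30+10+10+10+20 = 80 Mbps, leaving 390.
Order the clients by revenue per Mbps: Client F 210 > Client K 180 > Client M 100 > Client Y 90 > Client N 50.
Give Client F 180 more to hit its cap of 190 ; 210 left.
Give Client K 40 more to hit its cap of 60 ; 170 left.
Client M takes 90 more to reach its cap of 120 ; 80 left.
Only 80 left; Client Y takes them to reach 90.
Total = 100×120 + 90×90 + 210×190 + 50×10 + 180×60 = 71300.

71300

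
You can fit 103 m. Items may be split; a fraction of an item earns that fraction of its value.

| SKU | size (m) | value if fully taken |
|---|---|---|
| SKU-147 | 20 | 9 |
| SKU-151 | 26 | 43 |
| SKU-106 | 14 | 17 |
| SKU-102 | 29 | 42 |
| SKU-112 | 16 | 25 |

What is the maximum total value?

135.1

Sort by value density: SKU-151 43/26≈1.65, SKU-112 25/16≈1.56, SKU-102 42/29≈1.45, SKU-106 17/14≈1.21, SKU-147 9/20≈0.45.
Take all of SKU-151 (26 m, value 43) ; 77 m left.
SKU-112: take in full, 16 m for value 25 ; 61 left.
All 29 m of SKU-102 fit (value 42) ; 32 remain.
SKU-106: take in full, 14 m for value 17 ; 18 left.
Only 18 m remain; take 18/20 of SKU-147 for value 9×18/20 = 8.1.
Total value = 135.1.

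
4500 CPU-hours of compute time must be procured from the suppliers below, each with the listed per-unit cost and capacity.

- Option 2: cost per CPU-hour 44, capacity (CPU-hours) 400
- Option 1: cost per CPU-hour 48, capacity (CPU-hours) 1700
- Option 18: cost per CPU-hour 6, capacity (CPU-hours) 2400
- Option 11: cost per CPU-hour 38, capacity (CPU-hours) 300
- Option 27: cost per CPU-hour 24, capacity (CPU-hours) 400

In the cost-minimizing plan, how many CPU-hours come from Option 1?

Use suppliers in increasing cost order.
Option 18 at 6: take all 2400 CPU-hours ; 2100 still needed.
Option 27 (24): use full 400 ; 1700 CPU-hours to go.
Take 300 from Option 11 at 38 ; need 1400 more.
Option 2 at 44: take all 400 CPU-hours ; 1000 still needed.
Option 1 (48): take the remaining 1000 ; done.

1000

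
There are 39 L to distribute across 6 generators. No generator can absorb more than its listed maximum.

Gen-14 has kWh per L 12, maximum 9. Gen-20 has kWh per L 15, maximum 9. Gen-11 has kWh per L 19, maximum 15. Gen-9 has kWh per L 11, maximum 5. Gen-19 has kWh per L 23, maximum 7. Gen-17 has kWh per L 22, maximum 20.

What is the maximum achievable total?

829

Rank by kWh per L: Gen-19 23 > Gen-17 22 > Gen-11 19 > Gen-20 15 > Gen-14 12 > Gen-9 11.
Gen-19: +7 to 7 (cap) ; 32 left.
Gen-17: +20 to 20 (cap) ; 12 left.
Only 12 left; Gen-11 takes them to reach 12.
Total = 19×12 + 23×7 + 22×20 = 829.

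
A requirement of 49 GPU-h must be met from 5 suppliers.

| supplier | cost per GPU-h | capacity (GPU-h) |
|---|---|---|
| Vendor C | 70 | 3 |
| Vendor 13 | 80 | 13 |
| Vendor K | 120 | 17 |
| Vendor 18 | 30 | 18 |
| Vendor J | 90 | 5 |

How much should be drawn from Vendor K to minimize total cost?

Fill from the cheapest supplier first.
Vendor 18 (30): use full 18 ; 31 GPU-h to go.
Take 3 from Vendor C at 70 ; need 28 more.
Vendor 13 at 80: take all 13 GPU-h ; 15 still needed.
Vendor J at 90: take all 5 GPU-h ; 10 still needed.
Vendor K (120): take the remaining 10 ; done.

10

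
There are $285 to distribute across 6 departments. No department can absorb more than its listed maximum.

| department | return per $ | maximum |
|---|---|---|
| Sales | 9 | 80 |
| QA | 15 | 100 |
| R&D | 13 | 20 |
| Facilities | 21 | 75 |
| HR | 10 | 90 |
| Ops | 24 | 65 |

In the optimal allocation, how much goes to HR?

25

Rank by return per $: Ops 24 > Facilities 21 > QA 15 > R&D 13 > HR 10 > Sales 9.
Ops: +65 to 65 (cap) → 220 left.
Give Facilities 75 to hit its cap of 75 → 145 left.
Give QA 100 to hit its cap of 100 → 45 left.
R&D: +20 to 20 (cap) → 25 left.
Only 25 left; HR takes them to reach 25.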